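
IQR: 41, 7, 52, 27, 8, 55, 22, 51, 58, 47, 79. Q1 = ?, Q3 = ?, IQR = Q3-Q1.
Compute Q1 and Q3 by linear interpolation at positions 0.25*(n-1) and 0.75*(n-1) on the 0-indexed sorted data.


Sorted: 7, 8, 22, 27, 41, 47, 51, 52, 55, 58, 79
Q1 (25th %ile) = 24.5000
Q3 (75th %ile) = 53.5000
IQR = 53.5000 - 24.5000 = 29.0000

IQR = 29.0000


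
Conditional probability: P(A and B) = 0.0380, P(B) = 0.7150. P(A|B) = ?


P(A|B) = 0.0380/0.7150 = 0.0531

P(A|B) = 0.0531


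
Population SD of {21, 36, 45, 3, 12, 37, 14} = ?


Mean = 24.0000
Variance = 206.8571
SD = sqrt(206.8571) = 14.3825

SD = 14.3825


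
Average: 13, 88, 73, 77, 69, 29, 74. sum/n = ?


Sum = 13 + 88 + 73 + 77 + 69 + 29 + 74 = 423
n = 7
Mean = 423/7 = 60.4286

Mean = 60.4286


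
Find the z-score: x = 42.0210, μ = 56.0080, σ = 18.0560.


z = (42.0210 - 56.0080)/18.0560
= -13.9870/18.0560
= -0.7746

z = -0.7746


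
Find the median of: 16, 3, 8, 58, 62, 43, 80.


Sorted: 3, 8, 16, 43, 58, 62, 80
n = 7 (odd)
Middle value = 43

Median = 43


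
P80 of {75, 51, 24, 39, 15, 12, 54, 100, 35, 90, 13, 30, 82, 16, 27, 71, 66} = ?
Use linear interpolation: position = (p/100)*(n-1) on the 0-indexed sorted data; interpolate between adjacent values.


Sorted: 12, 13, 15, 16, 24, 27, 30, 35, 39, 51, 54, 66, 71, 75, 82, 90, 100
n = 17
Index = 80/100 * 16 = 12.8000
Lower = data[12] = 71, Upper = data[13] = 75
P80 = 71 + 0.8000*(4) = 74.2000

P80 = 74.2000


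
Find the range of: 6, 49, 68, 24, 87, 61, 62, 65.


Max = 87, Min = 6
Range = 87 - 6 = 81

Range = 81


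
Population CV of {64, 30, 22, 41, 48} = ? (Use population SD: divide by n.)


Mean = 41.0000
SD = 14.5602
CV = (14.5602/41.0000)*100 = 35.5127%

CV = 35.5127%


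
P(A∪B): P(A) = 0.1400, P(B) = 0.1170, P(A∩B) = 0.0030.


P(A∪B) = 0.1400 + 0.1170 - 0.0030
= 0.2570 - 0.0030
= 0.2540

P(A∪B) = 0.2540


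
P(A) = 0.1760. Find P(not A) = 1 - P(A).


P(not A) = 1 - 0.1760 = 0.8240

P(not A) = 0.8240


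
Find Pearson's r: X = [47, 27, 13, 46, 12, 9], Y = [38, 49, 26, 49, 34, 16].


Mean X = 25.6667, Mean Y = 35.3333
SD X = 15.786774, SD Y = 11.855613
Cov = 135.277778
r = 135.277778/(15.786774*11.855613) = 0.7228

r = 0.7228


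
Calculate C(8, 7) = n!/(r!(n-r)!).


C(8,7) = 8!/(7! × 1!)
= 40320/(5040 × 1)
= 8

C(8,7) = 8


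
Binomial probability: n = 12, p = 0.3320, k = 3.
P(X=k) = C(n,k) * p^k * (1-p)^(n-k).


C(12,3) = 220
p^3 = 0.036594
(1-p)^9 = 0.026484
P = 220 * 0.036594 * 0.026484 = 0.2132

P(X=3) = 0.2132


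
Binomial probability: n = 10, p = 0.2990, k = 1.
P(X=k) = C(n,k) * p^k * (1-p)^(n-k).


C(10,1) = 10
p^1 = 0.299000
(1-p)^9 = 0.040875
P = 10 * 0.299000 * 0.040875 = 0.1222

P(X=1) = 0.1222


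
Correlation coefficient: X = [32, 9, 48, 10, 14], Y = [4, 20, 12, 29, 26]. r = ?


Mean X = 22.6000, Mean Y = 18.2000
SD X = 15.173661, SD Y = 9.173876
Cov = -103.720000
r = -103.720000/(15.173661*9.173876) = -0.7451

r = -0.7451


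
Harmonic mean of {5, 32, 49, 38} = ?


Sum of reciprocals = 1/5 + 1/32 + 1/49 + 1/38 = 0.277974
HM = 4/0.277974 = 14.3898

HM = 14.3898


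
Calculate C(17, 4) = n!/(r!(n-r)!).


C(17,4) = 17!/(4! × 13!)
= 355687428096000/(24 × 6227020800)
= 2380

C(17,4) = 2380


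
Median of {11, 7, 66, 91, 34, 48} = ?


Sorted: 7, 11, 34, 48, 66, 91
n = 6 (even)
Middle values: 34 and 48
Median = (34+48)/2 = 41.0000

Median = 41.0000


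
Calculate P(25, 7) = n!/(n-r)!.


P(25,7) = 25!/18!
= 15511210043330985984000000/6402373705728000
= 2422728000

P(25,7) = 2422728000


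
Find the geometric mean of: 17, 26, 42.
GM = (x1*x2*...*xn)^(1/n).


Product = 17 × 26 × 42 = 18564
GM = 18564^(1/3) = 26.4783

GM = 26.4783


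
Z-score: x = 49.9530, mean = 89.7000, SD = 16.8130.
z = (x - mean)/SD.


z = (49.9530 - 89.7000)/16.8130
= -39.7470/16.8130
= -2.3641

z = -2.3641


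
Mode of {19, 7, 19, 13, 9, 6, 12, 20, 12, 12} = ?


Frequencies: 6:1, 7:1, 9:1, 12:3, 13:1, 19:2, 20:1
Max frequency = 3
Mode = 12

Mode = 12


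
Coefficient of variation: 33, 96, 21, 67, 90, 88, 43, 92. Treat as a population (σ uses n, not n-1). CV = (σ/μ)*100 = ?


Mean = 66.2500
SD = 28.0167
CV = (28.0167/66.2500)*100 = 42.2894%

CV = 42.2894%


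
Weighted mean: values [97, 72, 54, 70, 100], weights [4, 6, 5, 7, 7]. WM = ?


Numerator = 97*4 + 72*6 + 54*5 + 70*7 + 100*7 = 2280
Denominator = 4 + 6 + 5 + 7 + 7 = 29
WM = 2280/29 = 78.6207

WM = 78.6207


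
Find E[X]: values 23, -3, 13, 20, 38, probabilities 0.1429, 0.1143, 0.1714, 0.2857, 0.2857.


E[X] = 23*0.1429 - 3*0.1143 + 13*0.1714 + 20*0.2857 + 38*0.2857
= 3.2867 - 0.3429 + 2.2282 + 5.7140 + 10.8566
= 21.7426

E[X] = 21.7426


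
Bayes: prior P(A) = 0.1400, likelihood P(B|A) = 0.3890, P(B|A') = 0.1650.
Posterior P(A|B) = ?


P(B) = P(B|A)*P(A) + P(B|A')*P(A')
= 0.3890*0.1400 + 0.1650*0.8600
= 0.054460 + 0.141900 = 0.196360
P(A|B) = 0.054460/0.196360 = 0.2773

P(A|B) = 0.2773


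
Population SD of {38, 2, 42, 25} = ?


Mean = 26.7500
Variance = 243.6875
SD = sqrt(243.6875) = 15.6105

SD = 15.6105


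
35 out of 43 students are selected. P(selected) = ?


P = 35/43 = 0.8140

P = 0.8140


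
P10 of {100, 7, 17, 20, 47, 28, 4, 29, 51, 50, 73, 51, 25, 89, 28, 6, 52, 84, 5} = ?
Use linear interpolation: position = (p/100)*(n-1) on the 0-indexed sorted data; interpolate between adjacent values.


Sorted: 4, 5, 6, 7, 17, 20, 25, 28, 28, 29, 47, 50, 51, 51, 52, 73, 84, 89, 100
n = 19
Index = 10/100 * 18 = 1.8000
Lower = data[1] = 5, Upper = data[2] = 6
P10 = 5 + 0.8000*(1) = 5.8000

P10 = 5.8000


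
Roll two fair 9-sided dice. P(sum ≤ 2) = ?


Total outcomes = 9×9 = 81
Favorable (sum ≤ 2): 1
P = 1/81 = 0.0123

P = 0.0123


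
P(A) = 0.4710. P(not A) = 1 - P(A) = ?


P(not A) = 1 - 0.4710 = 0.5290

P(not A) = 0.5290


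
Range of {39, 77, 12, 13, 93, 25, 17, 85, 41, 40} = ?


Max = 93, Min = 12
Range = 93 - 12 = 81

Range = 81


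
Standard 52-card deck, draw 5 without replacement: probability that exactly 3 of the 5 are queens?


Hypergeometric: P(X=3) = C(4,3)·C(48,2) / C(52,5)
= 4 × 1128 / 2598960
= 4512/2598960 = 0.0017

P = 0.0017


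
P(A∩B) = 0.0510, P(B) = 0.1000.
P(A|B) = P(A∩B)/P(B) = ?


P(A|B) = 0.0510/0.1000 = 0.5100

P(A|B) = 0.5100


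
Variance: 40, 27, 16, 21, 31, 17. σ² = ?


Mean = 25.3333
Squared deviations: 215.1111, 2.7778, 87.1111, 18.7778, 32.1111, 69.4444
Sum = 425.3333
Variance = 425.3333/6 = 70.8889

Variance = 70.8889


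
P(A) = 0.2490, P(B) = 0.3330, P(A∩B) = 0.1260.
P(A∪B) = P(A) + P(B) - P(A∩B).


P(A∪B) = 0.2490 + 0.3330 - 0.1260
= 0.5820 - 0.1260
= 0.4560

P(A∪B) = 0.4560


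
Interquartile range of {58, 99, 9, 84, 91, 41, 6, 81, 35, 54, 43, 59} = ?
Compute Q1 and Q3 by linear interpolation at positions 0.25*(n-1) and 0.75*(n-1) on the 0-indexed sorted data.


Sorted: 6, 9, 35, 41, 43, 54, 58, 59, 81, 84, 91, 99
Q1 (25th %ile) = 39.5000
Q3 (75th %ile) = 81.7500
IQR = 81.7500 - 39.5000 = 42.2500

IQR = 42.2500


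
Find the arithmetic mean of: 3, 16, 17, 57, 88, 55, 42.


Sum = 3 + 16 + 17 + 57 + 88 + 55 + 42 = 278
n = 7
Mean = 278/7 = 39.7143

Mean = 39.7143


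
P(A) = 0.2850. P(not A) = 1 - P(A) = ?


P(not A) = 1 - 0.2850 = 0.7150

P(not A) = 0.7150


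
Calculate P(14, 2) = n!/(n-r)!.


P(14,2) = 14!/12!
= 87178291200/479001600
= 182

P(14,2) = 182


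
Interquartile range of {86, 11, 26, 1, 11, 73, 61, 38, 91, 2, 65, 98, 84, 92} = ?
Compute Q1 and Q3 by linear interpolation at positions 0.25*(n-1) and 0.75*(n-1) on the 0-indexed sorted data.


Sorted: 1, 2, 11, 11, 26, 38, 61, 65, 73, 84, 86, 91, 92, 98
Q1 (25th %ile) = 14.7500
Q3 (75th %ile) = 85.5000
IQR = 85.5000 - 14.7500 = 70.7500

IQR = 70.7500


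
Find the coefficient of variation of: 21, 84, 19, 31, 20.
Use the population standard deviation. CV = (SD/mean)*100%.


Mean = 35.0000
SD = 24.8757
CV = (24.8757/35.0000)*100 = 71.0734%

CV = 71.0734%


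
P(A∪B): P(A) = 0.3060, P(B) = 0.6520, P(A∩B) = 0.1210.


P(A∪B) = 0.3060 + 0.6520 - 0.1210
= 0.9580 - 0.1210
= 0.8370

P(A∪B) = 0.8370


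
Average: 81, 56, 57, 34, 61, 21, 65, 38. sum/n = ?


Sum = 81 + 56 + 57 + 34 + 61 + 21 + 65 + 38 = 413
n = 8
Mean = 413/8 = 51.6250

Mean = 51.6250


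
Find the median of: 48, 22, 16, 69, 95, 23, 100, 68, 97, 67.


Sorted: 16, 22, 23, 48, 67, 68, 69, 95, 97, 100
n = 10 (even)
Middle values: 67 and 68
Median = (67+68)/2 = 67.5000

Median = 67.5000


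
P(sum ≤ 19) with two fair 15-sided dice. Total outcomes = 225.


Total outcomes = 15×15 = 225
Favorable (sum ≤ 19): 159
P = 159/225 = 0.7067

P = 0.7067


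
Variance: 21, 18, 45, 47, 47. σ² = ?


Mean = 35.6000
Squared deviations: 213.1600, 309.7600, 88.3600, 129.9600, 129.9600
Sum = 871.2000
Variance = 871.2000/5 = 174.2400

Variance = 174.2400


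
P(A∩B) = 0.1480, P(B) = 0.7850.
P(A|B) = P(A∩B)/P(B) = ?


P(A|B) = 0.1480/0.7850 = 0.1885

P(A|B) = 0.1885


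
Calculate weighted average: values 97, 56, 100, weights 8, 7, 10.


Numerator = 97*8 + 56*7 + 100*10 = 2168
Denominator = 8 + 7 + 10 = 25
WM = 2168/25 = 86.7200

WM = 86.7200


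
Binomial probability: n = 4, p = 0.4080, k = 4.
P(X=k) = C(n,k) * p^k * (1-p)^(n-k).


C(4,4) = 1
p^4 = 0.027710
(1-p)^0 = 1.000000
P = 1 * 0.027710 * 1.000000 = 0.0277

P(X=4) = 0.0277


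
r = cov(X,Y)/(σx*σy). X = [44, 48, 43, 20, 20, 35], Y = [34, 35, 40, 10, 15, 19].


Mean X = 35.0000, Mean Y = 25.5000
SD X = 11.284207, SD Y = 11.295279
Cov = 117.666667
r = 117.666667/(11.284207*11.295279) = 0.9232

r = 0.9232


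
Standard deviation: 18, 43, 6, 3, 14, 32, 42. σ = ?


Mean = 22.5714
Variance = 233.6735
SD = sqrt(233.6735) = 15.2864

SD = 15.2864


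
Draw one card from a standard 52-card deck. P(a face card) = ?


12 face cards in 52 cards
P = 12/52 = 0.2308

P = 0.2308


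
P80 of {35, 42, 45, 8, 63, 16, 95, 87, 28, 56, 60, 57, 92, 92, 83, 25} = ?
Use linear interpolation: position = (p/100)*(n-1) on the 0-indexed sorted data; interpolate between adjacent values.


Sorted: 8, 16, 25, 28, 35, 42, 45, 56, 57, 60, 63, 83, 87, 92, 92, 95
n = 16
Index = 80/100 * 15 = 12.0000
Lower = data[12] = 87, Upper = data[13] = 92
P80 = 87 + 0*(5) = 87.0000

P80 = 87.0000


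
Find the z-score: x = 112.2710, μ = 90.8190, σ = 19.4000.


z = (112.2710 - 90.8190)/19.4000
= 21.4520/19.4000
= 1.1058

z = 1.1058


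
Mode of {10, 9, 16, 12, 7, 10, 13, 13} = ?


Frequencies: 7:1, 9:1, 10:2, 12:1, 13:2, 16:1
Max frequency = 2
Mode = 10, 13

Mode = 10, 13


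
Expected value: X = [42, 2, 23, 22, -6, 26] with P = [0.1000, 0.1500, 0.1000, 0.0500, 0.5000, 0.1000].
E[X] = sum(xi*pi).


E[X] = 42*0.1000 + 2*0.1500 + 23*0.1000 + 22*0.0500 - 6*0.5000 + 26*0.1000
= 4.2000 + 0.3000 + 2.3000 + 1.1000 - 3.0000 + 2.6000
= 7.5000

E[X] = 7.5000


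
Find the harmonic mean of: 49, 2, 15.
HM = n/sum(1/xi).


Sum of reciprocals = 1/49 + 1/2 + 1/15 = 0.587075
HM = 3/0.587075 = 5.1101

HM = 5.1101


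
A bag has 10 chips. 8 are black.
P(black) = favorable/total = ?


P = 8/10 = 0.8000

P = 0.8000


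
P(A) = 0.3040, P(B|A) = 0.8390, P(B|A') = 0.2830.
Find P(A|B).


P(B) = P(B|A)*P(A) + P(B|A')*P(A')
= 0.8390*0.3040 + 0.2830*0.6960
= 0.255056 + 0.196968 = 0.452024
P(A|B) = 0.255056/0.452024 = 0.5643

P(A|B) = 0.5643


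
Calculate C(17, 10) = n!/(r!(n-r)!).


C(17,10) = 17!/(10! × 7!)
= 355687428096000/(3628800 × 5040)
= 19448

C(17,10) = 19448


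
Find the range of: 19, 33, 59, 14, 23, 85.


Max = 85, Min = 14
Range = 85 - 14 = 71

Range = 71


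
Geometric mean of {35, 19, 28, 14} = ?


Product = 35 × 19 × 28 × 14 = 260680
GM = 260680^(1/4) = 22.5958

GM = 22.5958


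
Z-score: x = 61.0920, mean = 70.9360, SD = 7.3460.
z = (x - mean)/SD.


z = (61.0920 - 70.9360)/7.3460
= -9.8440/7.3460
= -1.3400

z = -1.3400


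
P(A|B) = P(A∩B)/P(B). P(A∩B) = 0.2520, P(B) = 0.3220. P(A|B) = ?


P(A|B) = 0.2520/0.3220 = 0.7826

P(A|B) = 0.7826


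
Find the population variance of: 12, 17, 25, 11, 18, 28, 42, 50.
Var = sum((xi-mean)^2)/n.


Mean = 25.3750
Squared deviations: 178.8906, 70.1406, 0.1406, 206.6406, 54.3906, 6.8906, 276.3906, 606.3906
Sum = 1399.8750
Variance = 1399.8750/8 = 174.9844

Variance = 174.9844


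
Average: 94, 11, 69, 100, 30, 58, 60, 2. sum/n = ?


Sum = 94 + 11 + 69 + 100 + 30 + 58 + 60 + 2 = 424
n = 8
Mean = 424/8 = 53.0000

Mean = 53.0000


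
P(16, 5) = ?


P(16,5) = 16!/11!
= 20922789888000/39916800
= 524160

P(16,5) = 524160


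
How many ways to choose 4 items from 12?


C(12,4) = 12!/(4! × 8!)
= 479001600/(24 × 40320)
= 495

C(12,4) = 495


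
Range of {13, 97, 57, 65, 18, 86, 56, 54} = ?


Max = 97, Min = 13
Range = 97 - 13 = 84

Range = 84


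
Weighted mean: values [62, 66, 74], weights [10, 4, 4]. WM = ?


Numerator = 62*10 + 66*4 + 74*4 = 1180
Denominator = 10 + 4 + 4 = 18
WM = 1180/18 = 65.5556

WM = 65.5556


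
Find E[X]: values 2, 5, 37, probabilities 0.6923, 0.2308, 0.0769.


E[X] = 2*0.6923 + 5*0.2308 + 37*0.0769
= 1.3846 + 1.1540 + 2.8453
= 5.3839

E[X] = 5.3839


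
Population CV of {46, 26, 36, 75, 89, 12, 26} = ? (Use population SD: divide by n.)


Mean = 44.2857
SD = 25.9819
CV = (25.9819/44.2857)*100 = 58.6689%

CV = 58.6689%


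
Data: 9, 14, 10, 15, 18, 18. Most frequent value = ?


Frequencies: 9:1, 10:1, 14:1, 15:1, 18:2
Max frequency = 2
Mode = 18

Mode = 18


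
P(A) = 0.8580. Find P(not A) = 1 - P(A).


P(not A) = 1 - 0.8580 = 0.1420

P(not A) = 0.1420


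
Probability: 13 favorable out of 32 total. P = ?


P = 13/32 = 0.4062

P = 0.4062


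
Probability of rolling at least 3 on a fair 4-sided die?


Favorable outcomes (roll ≥ 3): 2
Total outcomes = 4
P = 2/4 = 0.5000

P = 0.5000


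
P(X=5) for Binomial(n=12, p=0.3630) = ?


C(12,5) = 792
p^5 = 0.006303
(1-p)^7 = 0.042557
P = 792 * 0.006303 * 0.042557 = 0.2124

P(X=5) = 0.2124


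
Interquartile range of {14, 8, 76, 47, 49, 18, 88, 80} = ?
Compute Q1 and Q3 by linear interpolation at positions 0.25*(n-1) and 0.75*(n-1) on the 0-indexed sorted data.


Sorted: 8, 14, 18, 47, 49, 76, 80, 88
Q1 (25th %ile) = 17.0000
Q3 (75th %ile) = 77.0000
IQR = 77.0000 - 17.0000 = 60.0000

IQR = 60.0000


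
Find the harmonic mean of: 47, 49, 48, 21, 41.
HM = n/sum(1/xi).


Sum of reciprocals = 1/47 + 1/49 + 1/48 + 1/21 + 1/41 = 0.134527
HM = 5/0.134527 = 37.1672

HM = 37.1672


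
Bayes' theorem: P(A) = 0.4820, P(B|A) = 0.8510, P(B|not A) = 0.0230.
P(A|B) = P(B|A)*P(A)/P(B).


P(B) = P(B|A)*P(A) + P(B|A')*P(A')
= 0.8510*0.4820 + 0.0230*0.5180
= 0.410182 + 0.011914 = 0.422096
P(A|B) = 0.410182/0.422096 = 0.9718

P(A|B) = 0.9718


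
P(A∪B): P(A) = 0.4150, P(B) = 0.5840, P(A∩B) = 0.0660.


P(A∪B) = 0.4150 + 0.5840 - 0.0660
= 0.9990 - 0.0660
= 0.9330

P(A∪B) = 0.9330


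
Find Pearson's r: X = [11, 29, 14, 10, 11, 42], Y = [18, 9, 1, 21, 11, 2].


Mean X = 19.5000, Mean Y = 10.3333
SD X = 11.982626, SD Y = 7.431166
Cov = -53.500000
r = -53.500000/(11.982626*7.431166) = -0.6008

r = -0.6008


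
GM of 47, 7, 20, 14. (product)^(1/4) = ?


Product = 47 × 7 × 20 × 14 = 92120
GM = 92120^(1/4) = 17.4216

GM = 17.4216


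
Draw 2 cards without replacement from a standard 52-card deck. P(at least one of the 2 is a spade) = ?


P(at least one) = 1 - P(none)
P(none) = (39/52) × (38/51) = 0.558824
P(at least one) = 1 - 0.558824 = 0.4412

P = 0.4412


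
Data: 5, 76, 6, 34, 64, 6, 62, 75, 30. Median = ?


Sorted: 5, 6, 6, 30, 34, 62, 64, 75, 76
n = 9 (odd)
Middle value = 34

Median = 34


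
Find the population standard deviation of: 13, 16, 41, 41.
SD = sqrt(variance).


Mean = 27.7500
Variance = 176.6875
SD = sqrt(176.6875) = 13.2924

SD = 13.2924


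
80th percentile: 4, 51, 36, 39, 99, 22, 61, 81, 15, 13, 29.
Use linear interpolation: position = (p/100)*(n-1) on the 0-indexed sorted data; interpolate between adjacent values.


Sorted: 4, 13, 15, 22, 29, 36, 39, 51, 61, 81, 99
n = 11
Index = 80/100 * 10 = 8.0000
Lower = data[8] = 61, Upper = data[9] = 81
P80 = 61 + 0*(20) = 61.0000

P80 = 61.0000


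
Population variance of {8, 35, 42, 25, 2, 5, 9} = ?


Mean = 18.0000
Squared deviations: 100.0000, 289.0000, 576.0000, 49.0000, 256.0000, 169.0000, 81.0000
Sum = 1520.0000
Variance = 1520.0000/7 = 217.1429

Variance = 217.1429


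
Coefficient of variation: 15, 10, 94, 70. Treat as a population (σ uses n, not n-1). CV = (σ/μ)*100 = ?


Mean = 47.2500
SD = 35.8146
CV = (35.8146/47.2500)*100 = 75.7982%

CV = 75.7982%


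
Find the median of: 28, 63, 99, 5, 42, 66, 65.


Sorted: 5, 28, 42, 63, 65, 66, 99
n = 7 (odd)
Middle value = 63

Median = 63


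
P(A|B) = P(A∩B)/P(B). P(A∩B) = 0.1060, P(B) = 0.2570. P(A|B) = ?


P(A|B) = 0.1060/0.2570 = 0.4125

P(A|B) = 0.4125


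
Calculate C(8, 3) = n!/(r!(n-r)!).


C(8,3) = 8!/(3! × 5!)
= 40320/(6 × 120)
= 56

C(8,3) = 56


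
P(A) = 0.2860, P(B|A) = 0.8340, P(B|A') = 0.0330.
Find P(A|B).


P(B) = P(B|A)*P(A) + P(B|A')*P(A')
= 0.8340*0.2860 + 0.0330*0.7140
= 0.238524 + 0.023562 = 0.262086
P(A|B) = 0.238524/0.262086 = 0.9101

P(A|B) = 0.9101


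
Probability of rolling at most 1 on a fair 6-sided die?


Favorable outcomes (roll ≤ 1): 1
Total outcomes = 6
P = 1/6 = 0.1667

P = 0.1667


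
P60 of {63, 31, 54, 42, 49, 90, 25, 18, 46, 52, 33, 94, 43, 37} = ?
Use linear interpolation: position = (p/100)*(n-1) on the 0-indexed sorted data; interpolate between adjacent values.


Sorted: 18, 25, 31, 33, 37, 42, 43, 46, 49, 52, 54, 63, 90, 94
n = 14
Index = 60/100 * 13 = 7.8000
Lower = data[7] = 46, Upper = data[8] = 49
P60 = 46 + 0.8000*(3) = 48.4000

P60 = 48.4000


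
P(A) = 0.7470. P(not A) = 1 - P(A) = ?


P(not A) = 1 - 0.7470 = 0.2530

P(not A) = 0.2530


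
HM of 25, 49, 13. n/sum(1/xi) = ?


Sum of reciprocals = 1/25 + 1/49 + 1/13 = 0.137331
HM = 3/0.137331 = 21.8450

HM = 21.8450


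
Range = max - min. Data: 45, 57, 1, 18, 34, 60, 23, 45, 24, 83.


Max = 83, Min = 1
Range = 83 - 1 = 82

Range = 82


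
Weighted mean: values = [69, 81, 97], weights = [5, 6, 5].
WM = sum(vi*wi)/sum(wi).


Numerator = 69*5 + 81*6 + 97*5 = 1316
Denominator = 5 + 6 + 5 = 16
WM = 1316/16 = 82.2500

WM = 82.2500


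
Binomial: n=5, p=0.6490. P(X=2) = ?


C(5,2) = 10
p^2 = 0.421201
(1-p)^3 = 0.043244
P = 10 * 0.421201 * 0.043244 = 0.1821

P(X=2) = 0.1821


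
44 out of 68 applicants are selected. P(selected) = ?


P = 44/68 = 0.6471

P = 0.6471


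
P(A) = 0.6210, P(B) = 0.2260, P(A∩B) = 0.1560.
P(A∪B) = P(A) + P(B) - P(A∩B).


P(A∪B) = 0.6210 + 0.2260 - 0.1560
= 0.8470 - 0.1560
= 0.6910

P(A∪B) = 0.6910


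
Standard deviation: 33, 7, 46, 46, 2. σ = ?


Mean = 26.8000
Variance = 356.5600
SD = sqrt(356.5600) = 18.8828

SD = 18.8828


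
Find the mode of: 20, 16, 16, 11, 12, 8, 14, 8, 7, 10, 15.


Frequencies: 7:1, 8:2, 10:1, 11:1, 12:1, 14:1, 15:1, 16:2, 20:1
Max frequency = 2
Mode = 8, 16

Mode = 8, 16


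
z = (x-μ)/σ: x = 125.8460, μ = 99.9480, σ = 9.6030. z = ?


z = (125.8460 - 99.9480)/9.6030
= 25.8980/9.6030
= 2.6969

z = 2.6969


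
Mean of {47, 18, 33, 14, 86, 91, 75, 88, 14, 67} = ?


Sum = 47 + 18 + 33 + 14 + 86 + 91 + 75 + 88 + 14 + 67 = 533
n = 10
Mean = 533/10 = 53.3000

Mean = 53.3000


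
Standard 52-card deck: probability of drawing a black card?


26 black cards in 52 cards
P = 26/52 = 0.5000

P = 0.5000


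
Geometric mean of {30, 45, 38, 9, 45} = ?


Product = 30 × 45 × 38 × 9 × 45 = 20776500
GM = 20776500^(1/5) = 29.0746

GM = 29.0746


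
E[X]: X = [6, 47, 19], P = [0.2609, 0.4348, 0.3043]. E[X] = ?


E[X] = 6*0.2609 + 47*0.4348 + 19*0.3043
= 1.5654 + 20.4356 + 5.7817
= 27.7827

E[X] = 27.7827


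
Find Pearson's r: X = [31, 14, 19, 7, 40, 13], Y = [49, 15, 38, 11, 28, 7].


Mean X = 20.6667, Mean Y = 24.6667
SD X = 11.352924, SD Y = 15.129074
Cov = 113.388889
r = 113.388889/(11.352924*15.129074) = 0.6602

r = 0.6602


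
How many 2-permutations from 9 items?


P(9,2) = 9!/7!
= 362880/5040
= 72

P(9,2) = 72


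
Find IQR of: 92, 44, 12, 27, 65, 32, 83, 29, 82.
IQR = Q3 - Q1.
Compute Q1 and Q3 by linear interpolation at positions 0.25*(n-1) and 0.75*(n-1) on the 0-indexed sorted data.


Sorted: 12, 27, 29, 32, 44, 65, 82, 83, 92
Q1 (25th %ile) = 29.0000
Q3 (75th %ile) = 82.0000
IQR = 82.0000 - 29.0000 = 53.0000

IQR = 53.0000


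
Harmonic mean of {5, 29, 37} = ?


Sum of reciprocals = 1/5 + 1/29 + 1/37 = 0.261510
HM = 3/0.261510 = 11.4718

HM = 11.4718


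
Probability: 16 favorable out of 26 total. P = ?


P = 16/26 = 0.6154

P = 0.6154


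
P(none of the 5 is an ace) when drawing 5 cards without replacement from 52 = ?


P(no aces) = (48/52) × (47/51) × (46/50) × (45/49) × (44/48)
= 0.6588

P = 0.6588


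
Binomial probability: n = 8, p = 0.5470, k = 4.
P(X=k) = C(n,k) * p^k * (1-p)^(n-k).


C(8,4) = 70
p^4 = 0.089526
(1-p)^4 = 0.042111
P = 70 * 0.089526 * 0.042111 = 0.2639

P(X=4) = 0.2639


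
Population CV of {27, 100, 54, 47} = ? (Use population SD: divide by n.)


Mean = 57.0000
SD = 26.7301
CV = (26.7301/57.0000)*100 = 46.8950%

CV = 46.8950%


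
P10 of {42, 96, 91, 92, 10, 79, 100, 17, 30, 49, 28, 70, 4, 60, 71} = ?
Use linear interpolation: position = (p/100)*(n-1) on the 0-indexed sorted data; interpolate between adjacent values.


Sorted: 4, 10, 17, 28, 30, 42, 49, 60, 70, 71, 79, 91, 92, 96, 100
n = 15
Index = 10/100 * 14 = 1.4000
Lower = data[1] = 10, Upper = data[2] = 17
P10 = 10 + 0.4000*(7) = 12.8000

P10 = 12.8000


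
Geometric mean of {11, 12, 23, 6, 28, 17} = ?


Product = 11 × 12 × 23 × 6 × 28 × 17 = 8670816
GM = 8670816^(1/6) = 14.3332

GM = 14.3332


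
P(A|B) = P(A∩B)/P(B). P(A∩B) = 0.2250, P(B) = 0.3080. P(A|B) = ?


P(A|B) = 0.2250/0.3080 = 0.7305

P(A|B) = 0.7305


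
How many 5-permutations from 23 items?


P(23,5) = 23!/18!
= 25852016738884976640000/6402373705728000
= 4037880

P(23,5) = 4037880


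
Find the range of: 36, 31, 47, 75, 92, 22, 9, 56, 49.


Max = 92, Min = 9
Range = 92 - 9 = 83

Range = 83


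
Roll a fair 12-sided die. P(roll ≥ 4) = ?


Favorable outcomes (roll ≥ 4): 9
Total outcomes = 12
P = 9/12 = 0.7500

P = 0.7500


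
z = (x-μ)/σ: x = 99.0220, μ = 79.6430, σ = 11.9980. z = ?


z = (99.0220 - 79.6430)/11.9980
= 19.3790/11.9980
= 1.6152

z = 1.6152


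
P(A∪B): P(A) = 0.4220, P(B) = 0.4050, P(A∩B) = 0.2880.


P(A∪B) = 0.4220 + 0.4050 - 0.2880
= 0.8270 - 0.2880
= 0.5390

P(A∪B) = 0.5390


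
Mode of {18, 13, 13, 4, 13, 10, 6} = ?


Frequencies: 4:1, 6:1, 10:1, 13:3, 18:1
Max frequency = 3
Mode = 13

Mode = 13


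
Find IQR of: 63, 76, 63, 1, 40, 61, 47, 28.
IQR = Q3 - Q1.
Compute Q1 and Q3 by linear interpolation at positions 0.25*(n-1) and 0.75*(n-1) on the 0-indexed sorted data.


Sorted: 1, 28, 40, 47, 61, 63, 63, 76
Q1 (25th %ile) = 37.0000
Q3 (75th %ile) = 63.0000
IQR = 63.0000 - 37.0000 = 26.0000

IQR = 26.0000


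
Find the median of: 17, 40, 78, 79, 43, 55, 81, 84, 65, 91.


Sorted: 17, 40, 43, 55, 65, 78, 79, 81, 84, 91
n = 10 (even)
Middle values: 65 and 78
Median = (65+78)/2 = 71.5000

Median = 71.5000


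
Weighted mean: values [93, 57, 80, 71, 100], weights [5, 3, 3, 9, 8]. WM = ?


Numerator = 93*5 + 57*3 + 80*3 + 71*9 + 100*8 = 2315
Denominator = 5 + 3 + 3 + 9 + 8 = 28
WM = 2315/28 = 82.6786

WM = 82.6786


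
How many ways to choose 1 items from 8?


C(8,1) = 8!/(1! × 7!)
= 40320/(1 × 5040)
= 8

C(8,1) = 8


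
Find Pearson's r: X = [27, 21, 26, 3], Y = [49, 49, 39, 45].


Mean X = 19.2500, Mean Y = 45.5000
SD X = 9.653367, SD Y = 4.092676
Cov = -0.625000
r = -0.625000/(9.653367*4.092676) = -0.0158

r = -0.0158


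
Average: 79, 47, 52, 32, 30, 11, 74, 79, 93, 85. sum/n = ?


Sum = 79 + 47 + 52 + 32 + 30 + 11 + 74 + 79 + 93 + 85 = 582
n = 10
Mean = 582/10 = 58.2000

Mean = 58.2000


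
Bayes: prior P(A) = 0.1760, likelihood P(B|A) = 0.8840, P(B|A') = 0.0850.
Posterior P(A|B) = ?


P(B) = P(B|A)*P(A) + P(B|A')*P(A')
= 0.8840*0.1760 + 0.0850*0.8240
= 0.155584 + 0.070040 = 0.225624
P(A|B) = 0.155584/0.225624 = 0.6896

P(A|B) = 0.6896


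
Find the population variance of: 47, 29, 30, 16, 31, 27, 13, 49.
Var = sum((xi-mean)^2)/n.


Mean = 30.2500
Squared deviations: 280.5625, 1.5625, 0.0625, 203.0625, 0.5625, 10.5625, 297.5625, 351.5625
Sum = 1145.5000
Variance = 1145.5000/8 = 143.1875

Variance = 143.1875


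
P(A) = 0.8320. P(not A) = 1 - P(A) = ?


P(not A) = 1 - 0.8320 = 0.1680

P(not A) = 0.1680


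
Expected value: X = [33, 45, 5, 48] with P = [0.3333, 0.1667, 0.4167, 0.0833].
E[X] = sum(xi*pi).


E[X] = 33*0.3333 + 45*0.1667 + 5*0.4167 + 48*0.0833
= 10.9989 + 7.5015 + 2.0835 + 3.9984
= 24.5823

E[X] = 24.5823


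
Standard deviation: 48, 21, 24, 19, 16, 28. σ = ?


Mean = 26.0000
Variance = 111.0000
SD = sqrt(111.0000) = 10.5357

SD = 10.5357


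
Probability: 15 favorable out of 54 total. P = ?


P = 15/54 = 0.2778

P = 0.2778


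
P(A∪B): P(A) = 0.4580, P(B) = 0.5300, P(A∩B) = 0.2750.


P(A∪B) = 0.4580 + 0.5300 - 0.2750
= 0.9880 - 0.2750
= 0.7130

P(A∪B) = 0.7130


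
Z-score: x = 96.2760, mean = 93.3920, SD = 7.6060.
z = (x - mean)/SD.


z = (96.2760 - 93.3920)/7.6060
= 2.8840/7.6060
= 0.3792

z = 0.3792


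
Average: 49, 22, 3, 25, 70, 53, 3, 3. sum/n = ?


Sum = 49 + 22 + 3 + 25 + 70 + 53 + 3 + 3 = 228
n = 8
Mean = 228/8 = 28.5000

Mean = 28.5000


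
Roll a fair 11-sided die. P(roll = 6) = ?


Favorable outcomes (roll = 6): 1
Total outcomes = 11
P = 1/11 = 0.0909

P = 0.0909


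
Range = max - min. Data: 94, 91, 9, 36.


Max = 94, Min = 9
Range = 94 - 9 = 85

Range = 85


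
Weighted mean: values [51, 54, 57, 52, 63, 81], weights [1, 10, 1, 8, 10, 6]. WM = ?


Numerator = 51*1 + 54*10 + 57*1 + 52*8 + 63*10 + 81*6 = 2180
Denominator = 1 + 10 + 1 + 8 + 10 + 6 = 36
WM = 2180/36 = 60.5556

WM = 60.5556


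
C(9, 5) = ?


C(9,5) = 9!/(5! × 4!)
= 362880/(120 × 24)
= 126

C(9,5) = 126


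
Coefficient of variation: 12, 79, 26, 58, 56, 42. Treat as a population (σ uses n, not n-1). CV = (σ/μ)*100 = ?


Mean = 45.5000
SD = 21.9981
CV = (21.9981/45.5000)*100 = 48.3475%

CV = 48.3475%


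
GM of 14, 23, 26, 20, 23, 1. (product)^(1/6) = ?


Product = 14 × 23 × 26 × 20 × 23 × 1 = 3851120
GM = 3851120^(1/6) = 12.5198

GM = 12.5198


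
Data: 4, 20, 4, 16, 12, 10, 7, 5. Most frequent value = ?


Frequencies: 4:2, 5:1, 7:1, 10:1, 12:1, 16:1, 20:1
Max frequency = 2
Mode = 4

Mode = 4


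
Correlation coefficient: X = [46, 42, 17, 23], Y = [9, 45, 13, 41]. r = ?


Mean X = 32.0000, Mean Y = 27.0000
SD X = 12.267844, SD Y = 16.124515
Cov = 3.000000
r = 3.000000/(12.267844*16.124515) = 0.0152

r = 0.0152


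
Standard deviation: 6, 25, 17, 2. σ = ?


Mean = 12.5000
Variance = 82.2500
SD = sqrt(82.2500) = 9.0692

SD = 9.0692


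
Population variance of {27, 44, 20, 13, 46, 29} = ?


Mean = 29.8333
Squared deviations: 8.0278, 200.6944, 96.6944, 283.3611, 261.3611, 0.6944
Sum = 850.8333
Variance = 850.8333/6 = 141.8056

Variance = 141.8056


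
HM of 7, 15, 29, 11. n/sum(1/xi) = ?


Sum of reciprocals = 1/7 + 1/15 + 1/29 + 1/11 = 0.334916
HM = 4/0.334916 = 11.9433

HM = 11.9433


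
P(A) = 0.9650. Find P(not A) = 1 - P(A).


P(not A) = 1 - 0.9650 = 0.0350

P(not A) = 0.0350


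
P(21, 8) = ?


P(21,8) = 21!/13!
= 51090942171709440000/6227020800
= 8204716800

P(21,8) = 8204716800


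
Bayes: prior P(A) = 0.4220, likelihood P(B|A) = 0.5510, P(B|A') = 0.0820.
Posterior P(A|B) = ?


P(B) = P(B|A)*P(A) + P(B|A')*P(A')
= 0.5510*0.4220 + 0.0820*0.5780
= 0.232522 + 0.047396 = 0.279918
P(A|B) = 0.232522/0.279918 = 0.8307

P(A|B) = 0.8307


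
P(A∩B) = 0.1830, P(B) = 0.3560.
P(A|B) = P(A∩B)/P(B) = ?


P(A|B) = 0.1830/0.3560 = 0.5140

P(A|B) = 0.5140


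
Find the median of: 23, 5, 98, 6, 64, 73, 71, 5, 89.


Sorted: 5, 5, 6, 23, 64, 71, 73, 89, 98
n = 9 (odd)
Middle value = 64

Median = 64


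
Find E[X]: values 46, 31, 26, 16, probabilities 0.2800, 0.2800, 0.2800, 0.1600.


E[X] = 46*0.2800 + 31*0.2800 + 26*0.2800 + 16*0.1600
= 12.8800 + 8.6800 + 7.2800 + 2.5600
= 31.4000

E[X] = 31.4000


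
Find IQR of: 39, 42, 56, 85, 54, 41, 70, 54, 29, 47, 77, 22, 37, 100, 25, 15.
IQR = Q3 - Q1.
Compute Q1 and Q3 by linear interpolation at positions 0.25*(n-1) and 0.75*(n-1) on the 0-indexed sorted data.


Sorted: 15, 22, 25, 29, 37, 39, 41, 42, 47, 54, 54, 56, 70, 77, 85, 100
Q1 (25th %ile) = 35.0000
Q3 (75th %ile) = 59.5000
IQR = 59.5000 - 35.0000 = 24.5000

IQR = 24.5000


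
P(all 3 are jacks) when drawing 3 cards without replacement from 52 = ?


P(all jacks) = (4/52) × (3/51) × (2/50)
= 0.0002

P = 0.0002


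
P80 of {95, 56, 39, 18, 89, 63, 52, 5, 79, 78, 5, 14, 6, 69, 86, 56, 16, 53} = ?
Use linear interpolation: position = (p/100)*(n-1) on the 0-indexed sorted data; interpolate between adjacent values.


Sorted: 5, 5, 6, 14, 16, 18, 39, 52, 53, 56, 56, 63, 69, 78, 79, 86, 89, 95
n = 18
Index = 80/100 * 17 = 13.6000
Lower = data[13] = 78, Upper = data[14] = 79
P80 = 78 + 0.6000*(1) = 78.6000

P80 = 78.6000


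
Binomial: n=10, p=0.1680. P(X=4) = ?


C(10,4) = 210
p^4 = 0.000797
(1-p)^6 = 0.331696
P = 210 * 0.000797 * 0.331696 = 0.0555

P(X=4) = 0.0555


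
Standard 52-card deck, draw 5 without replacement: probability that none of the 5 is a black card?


P(no black cards) = (26/52) × (25/51) × (24/50) × (23/49) × (22/48)
= 0.0253

P = 0.0253


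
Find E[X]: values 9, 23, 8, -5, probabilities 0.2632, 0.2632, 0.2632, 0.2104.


E[X] = 9*0.2632 + 23*0.2632 + 8*0.2632 - 5*0.2104
= 2.3688 + 6.0536 + 2.1056 - 1.0520
= 9.4760

E[X] = 9.4760


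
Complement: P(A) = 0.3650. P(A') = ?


P(not A) = 1 - 0.3650 = 0.6350

P(not A) = 0.6350


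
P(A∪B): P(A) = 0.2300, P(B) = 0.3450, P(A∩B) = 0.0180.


P(A∪B) = 0.2300 + 0.3450 - 0.0180
= 0.5750 - 0.0180
= 0.5570

P(A∪B) = 0.5570


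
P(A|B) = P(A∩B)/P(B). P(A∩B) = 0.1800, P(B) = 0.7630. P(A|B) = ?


P(A|B) = 0.1800/0.7630 = 0.2359

P(A|B) = 0.2359


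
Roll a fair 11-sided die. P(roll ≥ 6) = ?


Favorable outcomes (roll ≥ 6): 6
Total outcomes = 11
P = 6/11 = 0.5455

P = 0.5455


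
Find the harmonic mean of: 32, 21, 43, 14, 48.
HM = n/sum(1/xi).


Sum of reciprocals = 1/32 + 1/21 + 1/43 + 1/14 + 1/48 = 0.194387
HM = 5/0.194387 = 25.7219

HM = 25.7219


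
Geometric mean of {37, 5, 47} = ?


Product = 37 × 5 × 47 = 8695
GM = 8695^(1/3) = 20.5632

GM = 20.5632


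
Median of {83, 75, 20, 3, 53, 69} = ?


Sorted: 3, 20, 53, 69, 75, 83
n = 6 (even)
Middle values: 53 and 69
Median = (53+69)/2 = 61.0000

Median = 61.0000


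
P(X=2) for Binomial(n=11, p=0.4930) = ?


C(11,2) = 55
p^2 = 0.243049
(1-p)^9 = 0.002213
P = 55 * 0.243049 * 0.002213 = 0.0296

P(X=2) = 0.0296


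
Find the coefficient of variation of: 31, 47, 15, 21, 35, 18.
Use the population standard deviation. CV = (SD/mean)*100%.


Mean = 27.8333
SD = 11.0818
CV = (11.0818/27.8333)*100 = 39.8147%

CV = 39.8147%


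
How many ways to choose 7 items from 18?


C(18,7) = 18!/(7! × 11!)
= 6402373705728000/(5040 × 39916800)
= 31824

C(18,7) = 31824


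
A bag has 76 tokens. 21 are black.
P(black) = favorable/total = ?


P = 21/76 = 0.2763

P = 0.2763


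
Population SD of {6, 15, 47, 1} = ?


Mean = 17.2500
Variance = 320.1875
SD = sqrt(320.1875) = 17.8938

SD = 17.8938


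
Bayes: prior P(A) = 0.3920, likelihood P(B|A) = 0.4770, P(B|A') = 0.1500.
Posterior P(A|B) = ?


P(B) = P(B|A)*P(A) + P(B|A')*P(A')
= 0.4770*0.3920 + 0.1500*0.6080
= 0.186984 + 0.091200 = 0.278184
P(A|B) = 0.186984/0.278184 = 0.6722

P(A|B) = 0.6722


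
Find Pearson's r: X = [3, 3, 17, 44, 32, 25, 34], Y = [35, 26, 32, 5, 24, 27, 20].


Mean X = 22.5714, Mean Y = 24.1429
SD X = 14.549002, SD Y = 9.062144
Cov = -106.367347
r = -106.367347/(14.549002*9.062144) = -0.8068

r = -0.8068


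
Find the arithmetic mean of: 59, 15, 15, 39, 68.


Sum = 59 + 15 + 15 + 39 + 68 = 196
n = 5
Mean = 196/5 = 39.2000

Mean = 39.2000


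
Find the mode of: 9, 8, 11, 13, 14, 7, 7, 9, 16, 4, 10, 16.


Frequencies: 4:1, 7:2, 8:1, 9:2, 10:1, 11:1, 13:1, 14:1, 16:2
Max frequency = 2
Mode = 7, 9, 16

Mode = 7, 9, 16


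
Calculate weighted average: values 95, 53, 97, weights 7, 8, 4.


Numerator = 95*7 + 53*8 + 97*4 = 1477
Denominator = 7 + 8 + 4 = 19
WM = 1477/19 = 77.7368

WM = 77.7368


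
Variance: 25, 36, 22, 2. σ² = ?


Mean = 21.2500
Squared deviations: 14.0625, 217.5625, 0.5625, 370.5625
Sum = 602.7500
Variance = 602.7500/4 = 150.6875

Variance = 150.6875


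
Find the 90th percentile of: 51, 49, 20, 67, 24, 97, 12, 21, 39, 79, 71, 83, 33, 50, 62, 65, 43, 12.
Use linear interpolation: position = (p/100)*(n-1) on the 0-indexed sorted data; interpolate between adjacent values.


Sorted: 12, 12, 20, 21, 24, 33, 39, 43, 49, 50, 51, 62, 65, 67, 71, 79, 83, 97
n = 18
Index = 90/100 * 17 = 15.3000
Lower = data[15] = 79, Upper = data[16] = 83
P90 = 79 + 0.3000*(4) = 80.2000

P90 = 80.2000


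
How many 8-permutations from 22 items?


P(22,8) = 22!/14!
= 1124000727777607680000/87178291200
= 12893126400

P(22,8) = 12893126400


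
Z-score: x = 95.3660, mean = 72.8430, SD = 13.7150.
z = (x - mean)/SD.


z = (95.3660 - 72.8430)/13.7150
= 22.5230/13.7150
= 1.6422

z = 1.6422


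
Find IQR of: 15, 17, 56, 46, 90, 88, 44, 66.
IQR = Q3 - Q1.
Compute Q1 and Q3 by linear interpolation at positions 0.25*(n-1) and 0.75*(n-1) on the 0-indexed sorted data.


Sorted: 15, 17, 44, 46, 56, 66, 88, 90
Q1 (25th %ile) = 37.2500
Q3 (75th %ile) = 71.5000
IQR = 71.5000 - 37.2500 = 34.2500

IQR = 34.2500


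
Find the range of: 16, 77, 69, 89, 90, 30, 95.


Max = 95, Min = 16
Range = 95 - 16 = 79

Range = 79


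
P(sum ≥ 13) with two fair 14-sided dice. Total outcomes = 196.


Total outcomes = 14×14 = 196
Favorable (sum ≥ 13): 130
P = 130/196 = 0.6633

P = 0.6633


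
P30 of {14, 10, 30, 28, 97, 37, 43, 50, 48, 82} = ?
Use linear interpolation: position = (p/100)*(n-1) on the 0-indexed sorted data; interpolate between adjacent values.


Sorted: 10, 14, 28, 30, 37, 43, 48, 50, 82, 97
n = 10
Index = 30/100 * 9 = 2.7000
Lower = data[2] = 28, Upper = data[3] = 30
P30 = 28 + 0.7000*(2) = 29.4000

P30 = 29.4000


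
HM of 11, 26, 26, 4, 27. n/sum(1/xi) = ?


Sum of reciprocals = 1/11 + 1/26 + 1/26 + 1/4 + 1/27 = 0.454869
HM = 5/0.454869 = 10.9922

HM = 10.9922


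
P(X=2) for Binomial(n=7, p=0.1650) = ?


C(7,2) = 21
p^2 = 0.027225
(1-p)^5 = 0.405912
P = 21 * 0.027225 * 0.405912 = 0.2321

P(X=2) = 0.2321


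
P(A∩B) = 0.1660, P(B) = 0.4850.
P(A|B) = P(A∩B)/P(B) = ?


P(A|B) = 0.1660/0.4850 = 0.3423

P(A|B) = 0.3423


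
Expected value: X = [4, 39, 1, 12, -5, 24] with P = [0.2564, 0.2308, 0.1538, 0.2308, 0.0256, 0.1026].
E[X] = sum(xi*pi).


E[X] = 4*0.2564 + 39*0.2308 + 1*0.1538 + 12*0.2308 - 5*0.0256 + 24*0.1026
= 1.0256 + 9.0012 + 0.1538 + 2.7696 - 0.1280 + 2.4624
= 15.2846

E[X] = 15.2846


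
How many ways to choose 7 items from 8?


C(8,7) = 8!/(7! × 1!)
= 40320/(5040 × 1)
= 8

C(8,7) = 8


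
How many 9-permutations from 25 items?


P(25,9) = 25!/16!
= 15511210043330985984000000/20922789888000
= 741354768000

P(25,9) = 741354768000


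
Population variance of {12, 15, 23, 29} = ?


Mean = 19.7500
Squared deviations: 60.0625, 22.5625, 10.5625, 85.5625
Sum = 178.7500
Variance = 178.7500/4 = 44.6875

Variance = 44.6875


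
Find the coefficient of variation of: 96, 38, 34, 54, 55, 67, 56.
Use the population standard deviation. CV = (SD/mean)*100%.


Mean = 57.1429
SD = 18.9919
CV = (18.9919/57.1429)*100 = 33.2359%

CV = 33.2359%


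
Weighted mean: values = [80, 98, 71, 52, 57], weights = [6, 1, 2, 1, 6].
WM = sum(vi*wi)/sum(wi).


Numerator = 80*6 + 98*1 + 71*2 + 52*1 + 57*6 = 1114
Denominator = 6 + 1 + 2 + 1 + 6 = 16
WM = 1114/16 = 69.6250

WM = 69.6250


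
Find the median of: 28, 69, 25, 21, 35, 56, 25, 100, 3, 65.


Sorted: 3, 21, 25, 25, 28, 35, 56, 65, 69, 100
n = 10 (even)
Middle values: 28 and 35
Median = (28+35)/2 = 31.5000

Median = 31.5000


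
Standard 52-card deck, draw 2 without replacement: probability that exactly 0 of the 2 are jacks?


Hypergeometric: P(X=0) = C(4,0)·C(48,2) / C(52,2)
= 1 × 1128 / 1326
= 1128/1326 = 0.8507

P = 0.8507


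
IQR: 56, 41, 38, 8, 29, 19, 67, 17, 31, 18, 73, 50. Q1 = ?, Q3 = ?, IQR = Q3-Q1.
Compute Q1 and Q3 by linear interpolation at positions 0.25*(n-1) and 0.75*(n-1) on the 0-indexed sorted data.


Sorted: 8, 17, 18, 19, 29, 31, 38, 41, 50, 56, 67, 73
Q1 (25th %ile) = 18.7500
Q3 (75th %ile) = 51.5000
IQR = 51.5000 - 18.7500 = 32.7500

IQR = 32.7500


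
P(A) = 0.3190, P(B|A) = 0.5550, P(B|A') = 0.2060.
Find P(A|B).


P(B) = P(B|A)*P(A) + P(B|A')*P(A')
= 0.5550*0.3190 + 0.2060*0.6810
= 0.177045 + 0.140286 = 0.317331
P(A|B) = 0.177045/0.317331 = 0.5579

P(A|B) = 0.5579


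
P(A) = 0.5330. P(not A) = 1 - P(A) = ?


P(not A) = 1 - 0.5330 = 0.4670

P(not A) = 0.4670


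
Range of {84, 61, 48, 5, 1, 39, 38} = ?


Max = 84, Min = 1
Range = 84 - 1 = 83

Range = 83


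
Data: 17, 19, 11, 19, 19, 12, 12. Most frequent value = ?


Frequencies: 11:1, 12:2, 17:1, 19:3
Max frequency = 3
Mode = 19

Mode = 19


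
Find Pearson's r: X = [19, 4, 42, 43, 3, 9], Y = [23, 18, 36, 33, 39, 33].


Mean X = 20.0000, Mean Y = 30.3333
SD X = 16.733201, SD Y = 7.386173
Cov = 35.666667
r = 35.666667/(16.733201*7.386173) = 0.2886

r = 0.2886


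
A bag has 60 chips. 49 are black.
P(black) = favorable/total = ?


P = 49/60 = 0.8167

P = 0.8167


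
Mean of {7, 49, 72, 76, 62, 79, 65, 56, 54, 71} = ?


Sum = 7 + 49 + 72 + 76 + 62 + 79 + 65 + 56 + 54 + 71 = 591
n = 10
Mean = 591/10 = 59.1000

Mean = 59.1000


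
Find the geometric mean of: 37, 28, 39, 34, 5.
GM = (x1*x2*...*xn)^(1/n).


Product = 37 × 28 × 39 × 34 × 5 = 6868680
GM = 6868680^(1/5) = 23.3010

GM = 23.3010


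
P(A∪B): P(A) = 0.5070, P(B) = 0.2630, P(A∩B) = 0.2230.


P(A∪B) = 0.5070 + 0.2630 - 0.2230
= 0.7700 - 0.2230
= 0.5470

P(A∪B) = 0.5470


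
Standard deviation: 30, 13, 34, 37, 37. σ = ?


Mean = 30.2000
Variance = 80.5600
SD = sqrt(80.5600) = 8.9755

SD = 8.9755


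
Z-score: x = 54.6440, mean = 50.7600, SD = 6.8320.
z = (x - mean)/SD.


z = (54.6440 - 50.7600)/6.8320
= 3.8840/6.8320
= 0.5685

z = 0.5685


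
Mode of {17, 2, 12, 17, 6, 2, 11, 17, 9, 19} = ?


Frequencies: 2:2, 6:1, 9:1, 11:1, 12:1, 17:3, 19:1
Max frequency = 3
Mode = 17

Mode = 17


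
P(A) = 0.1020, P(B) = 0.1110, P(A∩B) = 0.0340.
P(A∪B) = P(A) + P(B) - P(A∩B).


P(A∪B) = 0.1020 + 0.1110 - 0.0340
= 0.2130 - 0.0340
= 0.1790

P(A∪B) = 0.1790


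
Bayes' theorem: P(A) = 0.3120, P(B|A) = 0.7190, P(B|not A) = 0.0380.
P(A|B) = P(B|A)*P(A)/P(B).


P(B) = P(B|A)*P(A) + P(B|A')*P(A')
= 0.7190*0.3120 + 0.0380*0.6880
= 0.224328 + 0.026144 = 0.250472
P(A|B) = 0.224328/0.250472 = 0.8956

P(A|B) = 0.8956


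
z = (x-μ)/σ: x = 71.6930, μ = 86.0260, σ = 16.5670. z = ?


z = (71.6930 - 86.0260)/16.5670
= -14.3330/16.5670
= -0.8652

z = -0.8652
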